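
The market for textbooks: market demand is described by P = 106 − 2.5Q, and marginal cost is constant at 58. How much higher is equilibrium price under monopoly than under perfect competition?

Under competition P = MC = 58, so Q = (106 − 58)/2.5 = 19.2.
Monopoly sets MR = MC: 106 − 5Q = 58 ⇒ Q = 9.6, P = 106 − 2.5·9.6 = 82.
Change in equilibrium price: 82 − 58 = 24.

Equilibrium price rises by 24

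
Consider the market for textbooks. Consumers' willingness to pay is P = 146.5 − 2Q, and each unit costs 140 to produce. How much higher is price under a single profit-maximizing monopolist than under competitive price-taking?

Under competition P = MC = 140, so Q = (146.5 − 140)/2 = 3.25.
Monopoly sets MR = MC: 146.5 − 4Q = 140 ⇒ Q = 1.625, P = 146.5 − 2·1.625 = 143.25.
Change in price: 143.25 − 140 = 3.25.

P rises by 3.25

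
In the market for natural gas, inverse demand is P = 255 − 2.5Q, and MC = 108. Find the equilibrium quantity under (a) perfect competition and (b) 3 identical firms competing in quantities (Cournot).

Perfect competition: P = MC = 108, so 255 − 2.5Q = 108 and Q = 58.8.
In a 3-firm Cournot equilibrium, symmetry and the first-order condition give q = (255 − 108)/(10) = 14.7. So Q = 44.1 and P = 144.75.

Competition: Q = 58.8; Cournot: Q = 44.1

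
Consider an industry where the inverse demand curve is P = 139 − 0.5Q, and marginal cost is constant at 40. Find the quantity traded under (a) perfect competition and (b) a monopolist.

Competition: Q = 198; Monopoly: Q = 99

Competitive firms price at marginal cost: P = 40, giving Q = 198.
Monopoly sets MR = MC: 139 − Q = 40 ⇒ Q = 99, P = 139 − 0.5·99 = 89.5.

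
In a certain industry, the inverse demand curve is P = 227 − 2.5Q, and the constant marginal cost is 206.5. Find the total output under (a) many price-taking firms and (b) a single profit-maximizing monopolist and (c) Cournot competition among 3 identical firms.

Under competition P = MC = 206.5, so Q = (227 − 206.5)/2.5 = 8.2.
Monopoly sets MR = MC: 227 − 5Q = 206.5 ⇒ Q = 4.1, P = 227 − 2.5·4.1 = 216.75.
In a 3-firm Cournot equilibrium, symmetry and the first-order condition give q = (227 − 206.5)/(10) = 2.05. So Q = 6.15 and P = 211.625.

Competition: Q = 8.2; Monopoly: Q = 4.1; Cournot: Q = 6.15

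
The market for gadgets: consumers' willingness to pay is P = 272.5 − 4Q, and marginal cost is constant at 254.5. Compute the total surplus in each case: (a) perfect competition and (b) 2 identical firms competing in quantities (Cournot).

Competition: TS = 40.5; Cournot: TS = 36

Competitive firms price at marginal cost: P = 254.5, giving Q = 4.5.
CS = ½·(272.5 − 254.5)·4.5 = 40.5; PS = (254.5 − 254.5)·4.5 = 0; TS = 40.5.
With 2 symmetric Cournot firms, each firm's FOC gives 272.5 − 12q = 254.5, so q = 1.5, Q = 2·1.5 = 3, and P = 260.5.
CS = ½·(272.5 − 260.5)·3 = 18; PS = (260.5 − 254.5)·3 = 18; TS = 36.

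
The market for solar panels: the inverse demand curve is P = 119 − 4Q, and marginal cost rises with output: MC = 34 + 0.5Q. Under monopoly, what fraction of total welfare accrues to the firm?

Monopoly sets MR = MC: 119 − 8Q = 34 + 0.5Q ⇒ Q = 10, P = 119 − 4·10 = 79.
CS = ½·(119 − 79)·10 = 200.
PS = P·Q − VC(Q) = 79·10 − (34·10 + ½·0.5·10²) = 425.
Share captured = PS/TS = 425/625 = 0.68.

PS/TS = 0.68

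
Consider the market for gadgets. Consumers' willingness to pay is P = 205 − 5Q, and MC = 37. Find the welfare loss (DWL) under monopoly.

Competitive firms price at marginal cost: P = 37, giving Q = 33.6.
Monopoly sets MR = MC: 205 − 10Q = 37 ⇒ Q = 16.8, P = 205 − 5·16.8 = 121.
DWL is the triangle between Q = 16.8 and Q = 33.6: ½·(33.6 − 16.8)·(121 − 37) = 705.6.

DWL = 705.6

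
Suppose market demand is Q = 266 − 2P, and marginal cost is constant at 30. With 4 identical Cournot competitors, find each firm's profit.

Inverting demand: P = 133 − 0.5Q.
With 4 symmetric Cournot firms, each firm's FOC gives 133 − 2.5q = 30, so q = 41.2, Q = 4·41.2 = 164.8, and P = 50.6.
Each firm's profit = (50.6 − 30)·41.2 = 848.72.

π_i = 848.72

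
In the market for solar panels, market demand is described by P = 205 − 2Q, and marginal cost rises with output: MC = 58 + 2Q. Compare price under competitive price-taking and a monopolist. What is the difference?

P rises by 24.5

Under competition P = MC: 205 − 2Q = 58 + 2Q ⇒ Q = 36.75, P = 131.5.
The monopolist equates marginal revenue to marginal cost: 205 − 4Q = 58 + 2Q, so Q = 24.5. From demand, P = 156.
Change in price: 156 − 131.5 = 24.5.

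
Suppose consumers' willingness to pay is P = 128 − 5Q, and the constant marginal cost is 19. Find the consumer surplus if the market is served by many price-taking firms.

CS = 1188.1

Under competition P = MC = 19, so Q = (128 − 19)/5 = 21.8.
CS = ½·(128 − 19)·21.8 = 1188.1.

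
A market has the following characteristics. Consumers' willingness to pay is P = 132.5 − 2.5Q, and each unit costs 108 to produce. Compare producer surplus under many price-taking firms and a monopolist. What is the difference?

Producer surplus rises by 60.025

Perfect competition: P = MC = 108, so 132.5 − 2.5Q = 108 and Q = 9.8.
PS = (108 − 108)·9.8 = 0.
The monopolist equates marginal revenue to marginal cost: 132.5 − 5Q = 108, so Q = 4.9. From demand, P = 120.25.
PS = (120.25 − 108)·4.9 = 60.025.
Change in producer surplus: 60.025 − 0 = 60.025.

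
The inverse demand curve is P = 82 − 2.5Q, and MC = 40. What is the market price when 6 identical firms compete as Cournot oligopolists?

With 6 symmetric Cournot firms, each firm's FOC gives 82 − 17.5q = 40, so q = 2.4, Q = 6·2.4 = 14.4, and P = 46.

P = 46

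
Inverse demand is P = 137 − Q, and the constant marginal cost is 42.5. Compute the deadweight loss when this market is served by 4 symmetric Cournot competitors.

Competitive firms price at marginal cost: P = 42.5, giving Q = 94.5.
With 4 symmetric Cournot firms, each firm's FOC gives 137 − 5q = 42.5, so q = 18.9, Q = 4·18.9 = 75.6, and P = 61.4.
DWL is the triangle between Q = 75.6 and Q = 94.5: ½·(94.5 − 75.6)·(61.4 − 42.5) = 178.605.

DWL = 178.605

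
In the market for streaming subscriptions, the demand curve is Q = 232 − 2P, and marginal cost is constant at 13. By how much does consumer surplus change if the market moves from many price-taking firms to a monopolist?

Consumer surplus falls by 7956.75

Inverting demand: P = 116 − 0.5Q.
Perfect competition: P = MC = 13, so 116 − 0.5Q = 13 and Q = 206.
CS = ½·(116 − 13)·206 = 10609.
The monopolist equates marginal revenue to marginal cost: 116 − Q = 13, so Q = 103. From demand, P = 64.5.
CS = ½·(116 − 64.5)·103 = 2652.25.
Change in consumer surplus: 2652.25 − 10609 = −7956.75.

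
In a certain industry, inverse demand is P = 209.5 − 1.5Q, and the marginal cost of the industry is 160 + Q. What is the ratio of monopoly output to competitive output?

Monopoly sets MR = MC: 209.5 − 3Q = 160 + Q ⇒ Q = 12.375, P = 209.5 − 1.5·12.375 = 3055/16.
Competitive equilibrium sets price equal to marginal cost: 209.5 − 1.5Q = 160 + Q, so Q = 19.8 and P = 179.8.
Ratio Q_m/Q_c = 12.375/19.8 = 0.625.

Q_m/Q_c = 0.625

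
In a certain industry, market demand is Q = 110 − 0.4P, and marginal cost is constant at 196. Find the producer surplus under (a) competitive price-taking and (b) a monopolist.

Inverting demand: P = 275 − 2.5Q.
Perfect competition: P = MC = 196, so 275 − 2.5Q = 196 and Q = 31.6.
PS = (196 − 196)·31.6 = 0.
Monopoly sets MR = MC: 275 − 5Q = 196 ⇒ Q = 15.8, P = 275 − 2.5·15.8 = 235.5.
PS = (235.5 − 196)·15.8 = 624.1.

Competition: PS = 0; Monopoly: PS = 624.1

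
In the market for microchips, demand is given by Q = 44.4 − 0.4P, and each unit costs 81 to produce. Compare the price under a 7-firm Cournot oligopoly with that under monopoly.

Cournot: P = 84.75; Monopoly: P = 96

Inverting demand: P = 111 − 2.5Q.
In a 7-firm Cournot equilibrium, symmetry and the first-order condition give q = (111 − 81)/(20) = 1.5. So Q = 10.5 and P = 84.75.
A monopolist chooses Q where MR = MC. MR = 111 − 5Q; setting this equal to 81 gives Q = 6 and P = 96.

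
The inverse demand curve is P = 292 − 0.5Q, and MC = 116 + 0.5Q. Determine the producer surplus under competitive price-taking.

Competitive equilibrium sets price equal to marginal cost: 292 − 0.5Q = 116 + 0.5Q, so Q = 176 and P = 204.
PS = P·Q − VC(Q) = 204·176 − (116·176 + ½·0.5·176²) = 7744.

PS = 7744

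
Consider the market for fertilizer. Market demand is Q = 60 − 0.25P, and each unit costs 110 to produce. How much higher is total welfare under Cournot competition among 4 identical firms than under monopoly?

Inverting demand: P = 240 − 4Q.
Monopoly sets MR = MC: 240 − 8Q = 110 ⇒ Q = 16.25, P = 240 − 4·16.25 = 175.
CS = ½·(240 − 175)·16.25 = 528.125; PS = (175 − 110)·16.25 = 1056.25; TS = 1584.375.
Cournot with 4 identical firms: the symmetric best-response condition is 240 − 20q = 110. Each firm produces q = 6.5, total output Q = 26, price P = 136.
CS = ½·(240 − 136)·26 = 1352; PS = (136 − 110)·26 = 676; TS = 2028.
Change in total welfare: 2028 − 1584.375 = 443.625.

Total welfare rises by 443.625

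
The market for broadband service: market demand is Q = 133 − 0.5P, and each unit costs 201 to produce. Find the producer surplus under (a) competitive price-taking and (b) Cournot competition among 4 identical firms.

Competition: PS = 0; Cournot: PS = 338

Inverting demand: P = 266 − 2Q.
Competitive firms price at marginal cost: P = 201, giving Q = 32.5.
PS = (201 − 201)·32.5 = 0.
In a 4-firm Cournot equilibrium, symmetry and the first-order condition give q = (266 − 201)/(10) = 6.5. So Q = 26 and P = 214.
PS = (214 − 201)·26 = 338.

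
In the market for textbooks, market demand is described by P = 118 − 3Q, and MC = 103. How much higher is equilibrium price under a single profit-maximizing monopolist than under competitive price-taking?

Perfect competition: P = MC = 103, so 118 − 3Q = 103 and Q = 5.
The monopolist equates marginal revenue to marginal cost: 118 − 6Q = 103, so Q = 2.5. From demand, P = 110.5.
Change in equilibrium price: 110.5 − 103 = 7.5.

Equilibrium price rises by 7.5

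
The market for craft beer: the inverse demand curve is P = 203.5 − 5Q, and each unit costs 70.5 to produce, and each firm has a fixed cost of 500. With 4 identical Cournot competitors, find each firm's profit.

With 4 symmetric Cournot firms, each firm's FOC gives 203.5 − 25q = 70.5, so q = 5.32, Q = 4·5.32 = 21.28, and P = 97.1.
Each firm's profit = (97.1 − 70.5)·5.32 − 500 = −358.488.

π_i = −358.488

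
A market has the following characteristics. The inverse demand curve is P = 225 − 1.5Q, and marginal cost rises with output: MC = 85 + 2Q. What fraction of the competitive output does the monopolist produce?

A monopolist chooses Q where MR = MC. MR = 225 − 3Q; setting this equal to 85 + 2Q gives Q = 28 and P = 183.
Competitive equilibrium sets price equal to marginal cost: 225 − 1.5Q = 85 + 2Q, so Q = 40 and P = 165.
Ratio Q_m/Q_c = 28/40 = 0.7.

Q_m/Q_c = 0.7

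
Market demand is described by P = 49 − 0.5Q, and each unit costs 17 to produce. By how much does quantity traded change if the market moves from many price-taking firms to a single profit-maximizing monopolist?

Competitive firms price at marginal cost: P = 17, giving Q = 64.
A monopolist chooses Q where MR = MC. MR = 49 − Q; setting this equal to 17 gives Q = 32 and P = 33.
Change in quantity traded: 32 − 64 = −32.

Quantity traded falls by 32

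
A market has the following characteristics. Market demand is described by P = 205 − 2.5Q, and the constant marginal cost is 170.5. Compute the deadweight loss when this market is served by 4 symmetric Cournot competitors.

Competitive firms price at marginal cost: P = 170.5, giving Q = 13.8.
With 4 symmetric Cournot firms, each firm's FOC gives 205 − 12.5q = 170.5, so q = 2.76, Q = 4·2.76 = 11.04, and P = 177.4.
DWL is the triangle between Q = 11.04 and Q = 13.8: ½·(13.8 − 11.04)·(177.4 − 170.5) = 9.522.

DWL = 9.522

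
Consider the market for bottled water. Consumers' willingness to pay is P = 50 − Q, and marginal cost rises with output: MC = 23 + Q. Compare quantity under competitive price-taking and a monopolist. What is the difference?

Q falls by 4.5

Competitive equilibrium sets price equal to marginal cost: 50 − Q = 23 + Q, so Q = 13.5 and P = 36.5.
A monopolist chooses Q where MR = MC. MR = 50 − 2Q; setting this equal to 23 + Q gives Q = 9 and P = 41.
Change in quantity: 9 − 13.5 = −4.5.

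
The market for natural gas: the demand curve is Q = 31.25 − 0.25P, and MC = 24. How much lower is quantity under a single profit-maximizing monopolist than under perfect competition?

Inverting demand: P = 125 − 4Q.
Competitive firms price at marginal cost: P = 24, giving Q = 25.25.
A monopolist chooses Q where MR = MC. MR = 125 − 8Q; setting this equal to 24 gives Q = 12.625 and P = 74.5.
Change in quantity: 12.625 − 25.25 = −12.625.

Quantity falls by 12.625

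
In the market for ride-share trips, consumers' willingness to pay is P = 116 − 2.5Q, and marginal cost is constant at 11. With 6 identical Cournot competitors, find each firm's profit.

π_i = 90

Cournot with 6 identical firms: the symmetric best-response condition is 116 − 17.5q = 11. Each firm produces q = 6, total output Q = 36, price P = 26.
Each firm's profit = (26 − 11)·6 = 90.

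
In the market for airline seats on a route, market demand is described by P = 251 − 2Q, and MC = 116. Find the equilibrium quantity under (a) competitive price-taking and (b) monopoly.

Perfect competition: P = MC = 116, so 251 − 2Q = 116 and Q = 67.5.
Monopoly sets MR = MC: 251 − 4Q = 116 ⇒ Q = 33.75, P = 251 − 2·33.75 = 183.5.

Competition: Q = 67.5; Monopoly: Q = 33.75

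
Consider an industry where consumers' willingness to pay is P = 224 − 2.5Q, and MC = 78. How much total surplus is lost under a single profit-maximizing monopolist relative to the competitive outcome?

DWL = 1065.8

Perfect competition: P = MC = 78, so 224 − 2.5Q = 78 and Q = 58.4.
A monopolist chooses Q where MR = MC. MR = 224 − 5Q; setting this equal to 78 gives Q = 29.2 and P = 151.
DWL is the triangle between Q = 29.2 and Q = 58.4: ½·(58.4 − 29.2)·(151 − 78) = 1065.8.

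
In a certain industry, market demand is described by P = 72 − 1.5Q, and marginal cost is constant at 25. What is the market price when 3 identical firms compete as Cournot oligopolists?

P = 36.75

Cournot with 3 identical firms: the symmetric best-response condition is 72 − 6q = 25. Each firm produces q = 47/6, total output Q = 23.5, price P = 36.75.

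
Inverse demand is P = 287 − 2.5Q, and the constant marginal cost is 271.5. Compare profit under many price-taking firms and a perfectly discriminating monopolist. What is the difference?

Perfect competition: P = MC = 271.5, so 287 − 2.5Q = 271.5 and Q = 6.2.
Profit = (271.5 − 271.5)·6.2 = 0.
A perfectly discriminating monopolist sells every unit with P(Q) ≥ MC(Q), so output equals the competitive quantity Q = 6.2. Each buyer pays their reservation price, so CS = 0 and the firm captures all surplus.
PS equals the full surplus area, 48.05. Profit = 48.05 = 48.05.
Change in profit: 48.05 − 0 = 48.05.

Profit rises by 48.05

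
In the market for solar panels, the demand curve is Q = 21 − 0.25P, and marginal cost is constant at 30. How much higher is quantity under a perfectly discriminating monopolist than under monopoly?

Inverting demand: P = 84 − 4Q.
A monopolist chooses Q where MR = MC. MR = 84 − 8Q; setting this equal to 30 gives Q = 6.75 and P = 57.
A perfectly discriminating monopolist sells every unit with P(Q) ≥ MC(Q), so output equals the competitive quantity Q = 13.5. Each buyer pays their reservation price, so CS = 0 and the firm captures all surplus.
Change in quantity: 13.5 − 6.75 = 6.75.

Quantity rises by 6.75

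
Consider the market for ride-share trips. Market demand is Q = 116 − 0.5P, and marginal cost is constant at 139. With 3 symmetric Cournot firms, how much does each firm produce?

Inverting demand: P = 232 − 2Q.
With 3 symmetric Cournot firms, each firm's FOC gives 232 − 8q = 139, so q = 11.625, Q = 3·11.625 = 34.875, and P = 162.25.

q_i = 11.625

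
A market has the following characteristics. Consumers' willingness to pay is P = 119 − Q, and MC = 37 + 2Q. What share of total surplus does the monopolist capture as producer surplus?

A monopolist chooses Q where MR = MC. MR = 119 − 2Q; setting this equal to 37 + 2Q gives Q = 20.5 and P = 98.5.
CS = ½·(119 − 98.5)·20.5 = 210.125.
PS = P·Q − VC(Q) = 98.5·20.5 − (37·20.5 + ½·2·20.5²) = 840.5.
Share captured = PS/TS = 840.5/1050.625 = 0.8.

PS/TS = 0.8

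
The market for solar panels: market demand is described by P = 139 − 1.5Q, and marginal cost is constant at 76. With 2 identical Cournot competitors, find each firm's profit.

π_i = 294

With 2 symmetric Cournot firms, each firm's FOC gives 139 − 4.5q = 76, so q = 14, Q = 2·14 = 28, and P = 97.
Each firm's profit = (97 − 76)·14 = 294.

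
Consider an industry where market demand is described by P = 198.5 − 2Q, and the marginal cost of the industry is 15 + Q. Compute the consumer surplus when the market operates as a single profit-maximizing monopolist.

Monopoly sets MR = MC: 198.5 − 4Q = 15 + Q ⇒ Q = 36.7, P = 198.5 − 2·36.7 = 125.1.
CS = ½·(198.5 − 125.1)·36.7 = 1346.89.

CS = 1346.89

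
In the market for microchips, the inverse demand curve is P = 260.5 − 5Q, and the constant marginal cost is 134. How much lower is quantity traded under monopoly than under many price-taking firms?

Under competition P = MC = 134, so Q = (260.5 − 134)/5 = 25.3.
The monopolist equates marginal revenue to marginal cost: 260.5 − 10Q = 134, so Q = 12.65. From demand, P = 197.25.
Change in quantity traded: 12.65 − 25.3 = −12.65.

Quantity traded falls by 12.65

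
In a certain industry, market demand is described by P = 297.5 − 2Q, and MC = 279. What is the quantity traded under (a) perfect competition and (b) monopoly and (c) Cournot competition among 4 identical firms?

Under competition P = MC = 279, so Q = (297.5 − 279)/2 = 9.25.
A monopolist chooses Q where MR = MC. MR = 297.5 − 4Q; setting this equal to 279 gives Q = 4.625 and P = 288.25.
Cournot with 4 identical firms: the symmetric best-response condition is 297.5 − 10q = 279. Each firm produces q = 1.85, total output Q = 7.4, price P = 282.7.

Competition: Q = 9.25; Monopoly: Q = 4.625; Cournot: Q = 7.4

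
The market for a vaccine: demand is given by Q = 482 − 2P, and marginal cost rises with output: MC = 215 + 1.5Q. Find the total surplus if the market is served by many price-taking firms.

TS = 169

Inverting demand: P = 241 − 0.5Q.
Competitive equilibrium sets price equal to marginal cost: 241 − 0.5Q = 215 + 1.5Q, so Q = 13 and P = 234.5.
CS = ½·(241 − 234.5)·13 = 42.25; PS = (234.5·13 − 215·13 − ½·1.5·13²) = 126.75; TS = 169.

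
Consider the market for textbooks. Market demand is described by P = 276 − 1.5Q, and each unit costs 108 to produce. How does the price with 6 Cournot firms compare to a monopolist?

Cournot: P = 132; Monopoly: P = 192

Cournot with 6 identical firms: the symmetric best-response condition is 276 − 10.5q = 108. Each firm produces q = 16, total output Q = 96, price P = 132.
A monopolist chooses Q where MR = MC. MR = 276 − 3Q; setting this equal to 108 gives Q = 56 and P = 192.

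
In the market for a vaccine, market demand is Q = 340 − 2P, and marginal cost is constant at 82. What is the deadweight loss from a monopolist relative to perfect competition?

Inverting demand: P = 170 − 0.5Q.
Perfect competition: P = MC = 82, so 170 − 0.5Q = 82 and Q = 176.
Monopoly sets MR = MC: 170 − Q = 82 ⇒ Q = 88, P = 170 − 0.5·88 = 126.
DWL is the triangle between Q = 88 and Q = 176: ½·(176 − 88)·(126 − 82) = 1936.

DWL = 1936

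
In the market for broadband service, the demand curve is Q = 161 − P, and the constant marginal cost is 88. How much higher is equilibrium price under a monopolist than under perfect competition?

Equilibrium price rises by 36.5

Inverting demand: P = 161 − Q.
Competitive firms price at marginal cost: P = 88, giving Q = 73.
The monopolist equates marginal revenue to marginal cost: 161 − 2Q = 88, so Q = 36.5. From demand, P = 124.5.
Change in equilibrium price: 124.5 − 88 = 36.5.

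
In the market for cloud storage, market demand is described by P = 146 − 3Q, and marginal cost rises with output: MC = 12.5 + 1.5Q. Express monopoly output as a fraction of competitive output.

Monopoly sets MR = MC: 146 − 6Q = 12.5 + 1.5Q ⇒ Q = 17.8, P = 146 − 3·17.8 = 92.6.
Under competition P = MC: 146 − 3Q = 12.5 + 1.5Q ⇒ Q = 89/3, P = 57.
Ratio Q_m/Q_c = 17.8/(89/3) = 0.6.

Q_m/Q_c = 0.6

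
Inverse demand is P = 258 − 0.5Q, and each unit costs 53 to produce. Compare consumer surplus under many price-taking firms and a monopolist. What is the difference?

Perfect competition: P = MC = 53, so 258 − 0.5Q = 53 and Q = 410.
CS = ½·(258 − 53)·410 = 42025.
The monopolist equates marginal revenue to marginal cost: 258 − Q = 53, so Q = 205. From demand, P = 155.5.
CS = ½·(258 − 155.5)·205 = 10506.25.
Change in consumer surplus: 10506.25 − 42025 = −31518.75.

CS falls by 31518.75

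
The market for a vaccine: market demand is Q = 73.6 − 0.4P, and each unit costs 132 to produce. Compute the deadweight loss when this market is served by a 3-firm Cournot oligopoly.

Inverting demand: P = 184 − 2.5Q.
Under competition P = MC = 132, so Q = (184 − 132)/2.5 = 20.8.
In a 3-firm Cournot equilibrium, symmetry and the first-order condition give q = (184 − 132)/(10) = 5.2. So Q = 15.6 and P = 145.
DWL is the triangle between Q = 15.6 and Q = 20.8: ½·(20.8 − 15.6)·(145 − 132) = 33.8.

DWL = 33.8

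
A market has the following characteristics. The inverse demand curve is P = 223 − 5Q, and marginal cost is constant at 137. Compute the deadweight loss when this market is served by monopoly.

Competitive firms price at marginal cost: P = 137, giving Q = 17.2.
The monopolist equates marginal revenue to marginal cost: 223 − 10Q = 137, so Q = 8.6. From demand, P = 180.
DWL is the triangle between Q = 8.6 and Q = 17.2: ½·(17.2 − 8.6)·(180 − 137) = 184.9.

DWL = 184.9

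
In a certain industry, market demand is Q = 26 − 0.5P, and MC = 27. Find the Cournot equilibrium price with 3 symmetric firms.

Inverting demand: P = 52 − 2Q.
With 3 symmetric Cournot firms, each firm's FOC gives 52 − 8q = 27, so q = 3.125, Q = 3·3.125 = 9.375, and P = 33.25.

P = 33.25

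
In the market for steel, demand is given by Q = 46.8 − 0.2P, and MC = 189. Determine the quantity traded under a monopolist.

Inverting demand: P = 234 − 5Q.
The monopolist equates marginal revenue to marginal cost: 234 − 10Q = 189, so Q = 4.5. From demand, P = 211.5.

Q = 4.5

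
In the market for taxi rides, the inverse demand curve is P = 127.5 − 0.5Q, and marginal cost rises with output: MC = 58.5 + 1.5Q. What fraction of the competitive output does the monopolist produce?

Q_m/Q_c = 0.8

Monopoly sets MR = MC: 127.5 − Q = 58.5 + 1.5Q ⇒ Q = 27.6, P = 127.5 − 0.5·27.6 = 113.7.
Competitive equilibrium sets price equal to marginal cost: 127.5 − 0.5Q = 58.5 + 1.5Q, so Q = 34.5 and P = 110.25.
Ratio Q_m/Q_c = 27.6/34.5 = 0.8.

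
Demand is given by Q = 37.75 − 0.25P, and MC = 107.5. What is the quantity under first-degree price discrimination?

Q = 10.875

Inverting demand: P = 151 − 4Q.
Under first-degree price discrimination the firm charges each unit its demand price and produces up to where P = MC, i.e. Q = 10.875. Consumer surplus is zero; producer surplus equals total surplus.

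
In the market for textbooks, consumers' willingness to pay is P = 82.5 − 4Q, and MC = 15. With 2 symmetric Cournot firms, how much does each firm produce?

Cournot with 2 identical firms: the symmetric best-response condition is 82.5 − 12q = 15. Each firm produces q = 5.625, total output Q = 11.25, price P = 37.5.

q_i = 5.625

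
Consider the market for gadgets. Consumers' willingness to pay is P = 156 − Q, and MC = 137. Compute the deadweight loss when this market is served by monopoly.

Perfect competition: P = MC = 137, so 156 − Q = 137 and Q = 19.
Monopoly sets MR = MC: 156 − 2Q = 137 ⇒ Q = 9.5, P = 156 − 9.5 = 146.5.
DWL is the triangle between Q = 9.5 and Q = 19: ½·(19 − 9.5)·(146.5 − 137) = 45.125.

DWL = 45.125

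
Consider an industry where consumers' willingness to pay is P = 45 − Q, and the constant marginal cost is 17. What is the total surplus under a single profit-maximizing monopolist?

Monopoly sets MR = MC: 45 − 2Q = 17 ⇒ Q = 14, P = 45 − 14 = 31.
CS = ½·(45 − 31)·14 = 98; PS = (31 − 17)·14 = 196; TS = 294.

TS = 294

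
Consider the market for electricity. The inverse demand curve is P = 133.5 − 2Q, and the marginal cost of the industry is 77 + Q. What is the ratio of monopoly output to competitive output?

Monopoly sets MR = MC: 133.5 − 4Q = 77 + Q ⇒ Q = 11.3, P = 133.5 − 2·11.3 = 110.9.
Under competition P = MC: 133.5 − 2Q = 77 + Q ⇒ Q = 113/6, P = 575/6.
Ratio Q_m/Q_c = 11.3/(113/6) = 0.6.

Q_m/Q_c = 0.6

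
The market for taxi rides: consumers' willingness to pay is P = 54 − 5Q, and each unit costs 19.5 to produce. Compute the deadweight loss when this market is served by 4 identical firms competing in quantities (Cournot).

DWL = 4.761

Under competition P = MC = 19.5, so Q = (54 − 19.5)/5 = 6.9.
Cournot with 4 identical firms: the symmetric best-response condition is 54 − 25q = 19.5. Each firm produces q = 1.38, total output Q = 5.52, price P = 26.4.
DWL is the triangle between Q = 5.52 and Q = 6.9: ½·(6.9 − 5.52)·(26.4 − 19.5) = 4.761.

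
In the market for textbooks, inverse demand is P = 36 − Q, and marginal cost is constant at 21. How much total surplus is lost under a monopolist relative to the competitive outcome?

DWL = 28.125

Competitive firms price at marginal cost: P = 21, giving Q = 15.
A monopolist chooses Q where MR = MC. MR = 36 − 2Q; setting this equal to 21 gives Q = 7.5 and P = 28.5.
DWL is the triangle between Q = 7.5 and Q = 15: ½·(15 − 7.5)·(28.5 − 21) = 28.125.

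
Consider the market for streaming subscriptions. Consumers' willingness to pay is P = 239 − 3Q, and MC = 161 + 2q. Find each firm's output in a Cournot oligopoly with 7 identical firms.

Cournot with 7 identical firms: the symmetric best-response condition is 239 − 24q = 161 + 2q. Each firm produces q = 3, total output Q = 21, price P = 176.

q_i = 3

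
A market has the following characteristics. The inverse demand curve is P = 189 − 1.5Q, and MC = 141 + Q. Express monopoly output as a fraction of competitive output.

A monopolist chooses Q where MR = MC. MR = 189 − 3Q; setting this equal to 141 + Q gives Q = 12 and P = 171.
Under competition P = MC: 189 − 1.5Q = 141 + Q ⇒ Q = 19.2, P = 160.2.
Ratio Q_m/Q_c = 12/19.2 = 0.625.

Q_m/Q_c = 0.625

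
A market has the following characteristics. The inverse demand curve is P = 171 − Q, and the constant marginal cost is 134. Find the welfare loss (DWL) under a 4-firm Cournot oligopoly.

Competitive firms price at marginal cost: P = 134, giving Q = 37.
With 4 symmetric Cournot firms, each firm's FOC gives 171 − 5q = 134, so q = 7.4, Q = 4·7.4 = 29.6, and P = 141.4.
DWL is the triangle between Q = 29.6 and Q = 37: ½·(37 − 29.6)·(141.4 − 134) = 27.38.

DWL = 27.38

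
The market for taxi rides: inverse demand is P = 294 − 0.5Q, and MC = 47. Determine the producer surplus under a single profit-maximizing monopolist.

A monopolist chooses Q where MR = MC. MR = 294 − Q; setting this equal to 47 gives Q = 247 and P = 170.5.
PS = (170.5 − 47)·247 = 30504.5.

PS = 30504.5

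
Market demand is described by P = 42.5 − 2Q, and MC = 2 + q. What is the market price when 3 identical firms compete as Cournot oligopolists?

In a 3-firm Cournot equilibrium, symmetry and the first-order condition give q = (42.5 − 2)/(9) = 4.5. So Q = 13.5 and P = 15.5.

P = 15.5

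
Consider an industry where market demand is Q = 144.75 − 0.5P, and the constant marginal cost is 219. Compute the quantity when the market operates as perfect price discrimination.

Q = 35.25

Inverting demand: P = 289.5 − 2Q.
Under first-degree price discrimination the firm charges each unit its demand price and produces up to where P = MC, i.e. Q = 35.25. Consumer surplus is zero; producer surplus equals total surplus.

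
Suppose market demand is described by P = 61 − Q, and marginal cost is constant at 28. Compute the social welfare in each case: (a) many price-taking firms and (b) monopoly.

Competition: TS = 544.5; Monopoly: TS = 408.375

Competitive firms price at marginal cost: P = 28, giving Q = 33.
CS = ½·(61 − 28)·33 = 544.5; PS = (28 − 28)·33 = 0; TS = 544.5.
A monopolist chooses Q where MR = MC. MR = 61 − 2Q; setting this equal to 28 gives Q = 16.5 and P = 44.5.
CS = ½·(61 − 44.5)·16.5 = 136.125; PS = (44.5 − 28)·16.5 = 272.25; TS = 408.375.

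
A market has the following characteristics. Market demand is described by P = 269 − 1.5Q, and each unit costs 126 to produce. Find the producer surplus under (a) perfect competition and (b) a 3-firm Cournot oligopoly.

Competition: PS = 0; Cournot: PS = 2556.125

Perfect competition: P = MC = 126, so 269 − 1.5Q = 126 and Q = 286/3.
PS = (126 − 126)·286/3 = 0.
In a 3-firm Cournot equilibrium, symmetry and the first-order condition give q = (269 − 126)/(6) = 143/6. So Q = 71.5 and P = 161.75.
PS = (161.75 − 126)·71.5 = 2556.125.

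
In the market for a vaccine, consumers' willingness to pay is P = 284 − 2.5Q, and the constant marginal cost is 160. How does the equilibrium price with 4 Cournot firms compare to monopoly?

Cournot: P = 184.8; Monopoly: P = 222

With 4 symmetric Cournot firms, each firm's FOC gives 284 − 12.5q = 160, so q = 9.92, Q = 4·9.92 = 39.68, and P = 184.8.
The monopolist equates marginal revenue to marginal cost: 284 − 5Q = 160, so Q = 24.8. From demand, P = 222.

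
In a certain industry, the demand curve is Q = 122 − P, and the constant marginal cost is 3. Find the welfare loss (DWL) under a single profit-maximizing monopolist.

Inverting demand: P = 122 − Q.
Competitive firms price at marginal cost: P = 3, giving Q = 119.
Monopoly sets MR = MC: 122 − 2Q = 3 ⇒ Q = 59.5, P = 122 − 59.5 = 62.5.
DWL is the triangle between Q = 59.5 and Q = 119: ½·(119 − 59.5)·(62.5 − 3) = 1770.125.

DWL = 1770.125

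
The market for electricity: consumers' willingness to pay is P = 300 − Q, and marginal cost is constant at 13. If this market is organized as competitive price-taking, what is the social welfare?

Competitive firms price at marginal cost: P = 13, giving Q = 287.
CS = ½·(300 − 13)·287 = 41184.5; PS = (13 − 13)·287 = 0; TS = 41184.5.

TS = 41184.5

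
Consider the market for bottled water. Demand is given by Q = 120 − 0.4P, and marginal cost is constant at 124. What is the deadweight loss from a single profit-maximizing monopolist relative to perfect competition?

DWL = 1548.8

Inverting demand: P = 300 − 2.5Q.
Perfect competition: P = MC = 124, so 300 − 2.5Q = 124 and Q = 70.4.
A monopolist chooses Q where MR = MC. MR = 300 − 5Q; setting this equal to 124 gives Q = 35.2 and P = 212.
DWL is the triangle between Q = 35.2 and Q = 70.4: ½·(70.4 − 35.2)·(212 − 124) = 1548.8.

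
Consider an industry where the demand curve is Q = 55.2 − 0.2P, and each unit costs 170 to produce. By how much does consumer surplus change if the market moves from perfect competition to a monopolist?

Inverting demand: P = 276 − 5Q.
Under competition P = MC = 170, so Q = (276 − 170)/5 = 21.2.
CS = ½·(276 − 170)·21.2 = 1123.6.
A monopolist chooses Q where MR = MC. MR = 276 − 10Q; setting this equal to 170 gives Q = 10.6 and P = 223.
CS = ½·(276 − 223)·10.6 = 280.9.
Change in consumer surplus: 280.9 − 1123.6 = −842.7.

Consumer surplus falls by 842.7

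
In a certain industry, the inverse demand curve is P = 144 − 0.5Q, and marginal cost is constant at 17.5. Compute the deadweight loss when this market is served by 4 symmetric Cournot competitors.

DWL = 640.09

Perfect competition: P = MC = 17.5, so 144 − 0.5Q = 17.5 and Q = 253.
In a 4-firm Cournot equilibrium, symmetry and the first-order condition give q = (144 − 17.5)/(2.5) = 50.6. So Q = 202.4 and P = 42.8.
DWL is the triangle between Q = 202.4 and Q = 253: ½·(253 − 202.4)·(42.8 − 17.5) = 640.09.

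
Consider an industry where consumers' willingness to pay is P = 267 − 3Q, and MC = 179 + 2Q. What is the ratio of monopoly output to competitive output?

Q_m/Q_c = 0.625

A monopolist chooses Q where MR = MC. MR = 267 − 6Q; setting this equal to 179 + 2Q gives Q = 11 and P = 234.
Competitive equilibrium sets price equal to marginal cost: 267 − 3Q = 179 + 2Q, so Q = 17.6 and P = 214.2.
Ratio Q_m/Q_c = 11/17.6 = 0.625.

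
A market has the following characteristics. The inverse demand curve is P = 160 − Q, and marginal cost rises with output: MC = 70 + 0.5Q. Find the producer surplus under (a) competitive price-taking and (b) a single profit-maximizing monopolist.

Competition: PS = 900; Monopoly: PS = 1620

Competitive equilibrium sets price equal to marginal cost: 160 − Q = 70 + 0.5Q, so Q = 60 and P = 100.
PS = P·Q − VC(Q) = 100·60 − (70·60 + ½·0.5·60²) = 900.
A monopolist chooses Q where MR = MC. MR = 160 − 2Q; setting this equal to 70 + 0.5Q gives Q = 36 and P = 124.
PS = P·Q − VC(Q) = 124·36 − (70·36 + ½·0.5·36²) = 1620.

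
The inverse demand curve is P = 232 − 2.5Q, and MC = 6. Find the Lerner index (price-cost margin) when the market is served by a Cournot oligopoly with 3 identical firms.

Cournot with 3 identical firms: the symmetric best-response condition is 232 − 10q = 6. Each firm produces q = 22.6, total output Q = 67.8, price P = 62.5.
Lerner index = (P − MC)/P = (62.5 − 6)/62.5 = 0.904.

Lerner index = 0.904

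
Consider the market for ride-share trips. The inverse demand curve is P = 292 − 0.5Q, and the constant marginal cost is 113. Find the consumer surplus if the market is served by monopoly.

A monopolist chooses Q where MR = MC. MR = 292 − Q; setting this equal to 113 gives Q = 179 and P = 202.5.
CS = ½·(292 − 202.5)·179 = 8010.25.

CS = 8010.25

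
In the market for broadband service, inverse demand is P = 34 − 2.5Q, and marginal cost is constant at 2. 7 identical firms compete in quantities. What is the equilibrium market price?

P = 6

With 7 symmetric Cournot firms, each firm's FOC gives 34 − 20q = 2, so q = 1.6, Q = 7·1.6 = 11.2, and P = 6.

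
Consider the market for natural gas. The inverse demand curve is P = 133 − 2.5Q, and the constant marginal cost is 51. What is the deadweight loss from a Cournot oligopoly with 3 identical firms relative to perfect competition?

DWL = 84.05

Under competition P = MC = 51, so Q = (133 − 51)/2.5 = 32.8.
Cournot with 3 identical firms: the symmetric best-response condition is 133 − 10q = 51. Each firm produces q = 8.2, total output Q = 24.6, price P = 71.5.
DWL is the triangle between Q = 24.6 and Q = 32.8: ½·(32.8 − 24.6)·(71.5 − 51) = 84.05.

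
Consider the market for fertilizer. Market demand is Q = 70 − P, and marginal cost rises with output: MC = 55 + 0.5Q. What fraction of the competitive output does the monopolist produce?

Q_m/Q_c = 0.6

Inverting demand: P = 70 − Q.
A monopolist chooses Q where MR = MC. MR = 70 − 2Q; setting this equal to 55 + 0.5Q gives Q = 6 and P = 64.
Under competition P = MC: 70 − Q = 55 + 0.5Q ⇒ Q = 10, P = 60.
Ratio Q_m/Q_c = 6/10 = 0.6.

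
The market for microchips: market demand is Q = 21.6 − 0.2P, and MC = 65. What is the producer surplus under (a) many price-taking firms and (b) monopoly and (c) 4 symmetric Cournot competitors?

Inverting demand: P = 108 − 5Q.
Competitive firms price at marginal cost: P = 65, giving Q = 8.6.
PS = (65 − 65)·8.6 = 0.
The monopolist equates marginal revenue to marginal cost: 108 − 10Q = 65, so Q = 4.3. From demand, P = 86.5.
PS = (86.5 − 65)·4.3 = 92.45.
Cournot with 4 identical firms: the symmetric best-response condition is 108 − 25q = 65. Each firm produces q = 1.72, total output Q = 6.88, price P = 73.6.
PS = (73.6 − 65)·6.88 = 59.168.

Competition: PS = 0; Monopoly: PS = 92.45; Cournot: PS = 59.168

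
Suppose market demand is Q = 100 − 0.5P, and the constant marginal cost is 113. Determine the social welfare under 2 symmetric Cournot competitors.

Inverting demand: P = 200 − 2Q.
Cournot with 2 identical firms: the symmetric best-response condition is 200 − 6q = 113. Each firm produces q = 14.5, total output Q = 29, price P = 142.
CS = ½·(200 − 142)·29 = 841; PS = (142 − 113)·29 = 841; TS = 1682.

TS = 1682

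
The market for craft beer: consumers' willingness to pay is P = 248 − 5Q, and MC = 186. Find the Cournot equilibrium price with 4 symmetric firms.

P = 198.4

With 4 symmetric Cournot firms, each firm's FOC gives 248 − 25q = 186, so q = 2.48, Q = 4·2.48 = 9.92, and P = 198.4.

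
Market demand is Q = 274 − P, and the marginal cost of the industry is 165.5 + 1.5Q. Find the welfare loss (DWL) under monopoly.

DWL = 192.2

Inverting demand: P = 274 − Q.
Competitive equilibrium sets price equal to marginal cost: 274 − Q = 165.5 + 1.5Q, so Q = 43.4 and P = 230.6.
The monopolist equates marginal revenue to marginal cost: 274 − 2Q = 165.5 + 1.5Q, so Q = 31. From demand, P = 243.
CS = ½·(274 − 230.6)·43.4 = 941.78; PS = (230.6·43.4 − 165.5·43.4 − ½·1.5·43.4²) = 1412.67; TS = 2354.45.
CS = ½·(274 − 243)·31 = 480.5; PS = (243·31 − 165.5·31 − ½·1.5·31²) = 1681.75; TS = 2162.25.
DWL = 2354.45 − 2162.25 = 192.2.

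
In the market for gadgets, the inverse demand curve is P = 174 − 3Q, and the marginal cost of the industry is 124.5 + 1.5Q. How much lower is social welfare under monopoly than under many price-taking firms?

Competitive equilibrium sets price equal to marginal cost: 174 − 3Q = 124.5 + 1.5Q, so Q = 11 and P = 141.
CS = ½·(174 − 141)·11 = 181.5; PS = (141·11 − 124.5·11 − ½·1.5·11²) = 90.75; TS = 272.25.
Monopoly sets MR = MC: 174 − 6Q = 124.5 + 1.5Q ⇒ Q = 6.6, P = 174 − 3·6.6 = 154.2.
CS = ½·(174 − 154.2)·6.6 = 65.34; PS = (154.2·6.6 − 124.5·6.6 − ½·1.5·6.6²) = 163.35; TS = 228.69.
Change in social welfare: 228.69 − 272.25 = −43.56.

TS falls by 43.56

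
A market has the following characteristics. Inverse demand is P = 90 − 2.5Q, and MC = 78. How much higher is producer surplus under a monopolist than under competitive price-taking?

Perfect competition: P = MC = 78, so 90 − 2.5Q = 78 and Q = 4.8.
PS = (78 − 78)·4.8 = 0.
The monopolist equates marginal revenue to marginal cost: 90 − 5Q = 78, so Q = 2.4. From demand, P = 84.
PS = (84 − 78)·2.4 = 14.4.
Change in producer surplus: 14.4 − 0 = 14.4.

PS rises by 14.4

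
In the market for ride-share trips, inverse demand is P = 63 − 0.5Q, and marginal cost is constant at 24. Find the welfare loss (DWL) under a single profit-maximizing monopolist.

Under competition P = MC = 24, so Q = (63 − 24)/0.5 = 78.
The monopolist equates marginal revenue to marginal cost: 63 − Q = 24, so Q = 39. From demand, P = 43.5.
DWL is the triangle between Q = 39 and Q = 78: ½·(78 − 39)·(43.5 − 24) = 380.25.

DWL = 380.25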